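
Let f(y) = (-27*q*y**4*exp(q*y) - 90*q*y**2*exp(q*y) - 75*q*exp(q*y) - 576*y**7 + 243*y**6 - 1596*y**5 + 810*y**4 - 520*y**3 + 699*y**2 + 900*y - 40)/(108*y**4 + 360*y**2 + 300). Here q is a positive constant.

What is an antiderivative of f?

An antiderivative is F(y) = -(48*y**6 - 27*y**5 + 26*y**4 - 45*y**3 + 9*y**2*exp(q*y) - 90*y**2 + 8*y + 15*exp(q*y))/(12*(3*y**2 + 5)).

Differentiate the proposed F(y) back; it has to land on f(y) exactly.
Check: d/dy[-(48*y**6 - 27*y**5 + 26*y**4 - 45*y**3 + 9*y**2*exp(q*y) - 90*y**2 + 8*y + 15*exp(q*y))/(12*(3*y**2 + 5))] = (-27*q*y**4*exp(q*y) - 90*q*y**2*exp(q*y) - 75*q*exp(q*y) - 576*y**7 + 243*y**6 - 1596*y**5 + 810*y**4 - 520*y**3 + 699*y**2 + 900*y - 40)/(108*y**4 + 360*y**2 + 300) = f(y).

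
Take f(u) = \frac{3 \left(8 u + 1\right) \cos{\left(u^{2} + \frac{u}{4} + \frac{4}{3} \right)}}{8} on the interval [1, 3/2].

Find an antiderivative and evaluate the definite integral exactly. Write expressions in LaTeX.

Antiderivative: F(u) = \frac{3 \sin{\left(u^{2} + \frac{u}{4} + \frac{4}{3} \right)}}{2}; value = \frac{3 \sin{\left(\frac{95}{24} \right)}}{2} - \frac{3 \sin{\left(\frac{31}{12} \right)}}{2}

f matches the chain-rule pattern g'(h)*h' with inner function h(u) = u^{2} + \frac{u}{4} + \frac{4}{3}; substituting w = h(u) collapses the integral.
F(u) = \frac{3 \sin{\left(u^{2} + \frac{u}{4} + \frac{4}{3} \right)}}{2} is an antiderivative of f.
Check: d/du[\frac{3 \sin{\left(u^{2} + \frac{u}{4} + \frac{4}{3} \right)}}{2}] = 3 u \cos{\left(u^{2} + \frac{u}{4} + \frac{4}{3} \right)} + \frac{3 \cos{\left(u^{2} + \frac{u}{4} + \frac{4}{3} \right)}}{8}, which equals f(u).
F(3/2) = \frac{3 \sin{\left(\frac{95}{24} \right)}}{2}; F(1) = \frac{3 \sin{\left(\frac{31}{12} \right)}}{2}.
Integral = F(3/2) - F(1) = \frac{3 \sin{\left(\frac{95}{24} \right)}}{2} - \frac{3 \sin{\left(\frac{31}{12} \right)}}{2}.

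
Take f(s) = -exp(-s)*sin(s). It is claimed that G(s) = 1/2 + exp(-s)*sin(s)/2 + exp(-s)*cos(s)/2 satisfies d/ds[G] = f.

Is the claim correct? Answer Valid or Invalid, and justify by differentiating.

d/ds[G] = -exp(-s)*sin(s)
This equals f(s) exactly, so the claim holds.

Valid - the claim checks out under differentiation.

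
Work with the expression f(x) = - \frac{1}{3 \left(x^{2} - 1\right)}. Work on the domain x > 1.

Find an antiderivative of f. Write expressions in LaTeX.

Factor the denominator (3 \left(x - 1\right) \left(x + 1\right)) and decompose: f = \frac{1}{6 \left(x + 1\right)} - \frac{1}{6 \left(x - 1\right)}; each piece integrates to a log, atan, or power term.
Check: d/dx[- \frac{\log{\left(x - 1 \right)}}{6} + \frac{\log{\left(x + 1 \right)}}{6}] = - \frac{1}{3 x^{2} - 3}, which equals f(x).

An antiderivative is F(x) = - \frac{\log{\left(x - 1 \right)}}{6} + \frac{\log{\left(x + 1 \right)}}{6}.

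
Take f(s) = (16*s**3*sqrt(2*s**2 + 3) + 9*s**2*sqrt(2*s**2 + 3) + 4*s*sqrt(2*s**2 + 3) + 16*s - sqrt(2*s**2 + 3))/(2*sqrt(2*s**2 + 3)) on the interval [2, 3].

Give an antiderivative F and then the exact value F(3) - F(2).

Antiderivative: F(s) = 2*s**4 + 3*s**3/2 + s**2 - s/2 + 4*sqrt(2*s**2 + 3); value = -4*sqrt(11) + 4*sqrt(21) + 163

An antiderivative F(s) passes only if d/ds[F] lands on f(s) exactly.
F(s) = 2*s**4 + 3*s**3/2 + s**2 - s/2 + 4*sqrt(2*s**2 + 3) is an antiderivative of f.
Check: d/ds[2*s**4 + 3*s**3/2 + s**2 - s/2 + 4*sqrt(2*s**2 + 3)] = (16*s**3*sqrt(2*s**2 + 3) + 9*s**2*sqrt(2*s**2 + 3) + 4*s*sqrt(2*s**2 + 3) + 16*s - sqrt(2*s**2 + 3))/(2*sqrt(2*s**2 + 3)) = f(s).
F(3) = 4*sqrt(21) + 210; F(2) = 4*sqrt(11) + 47.
Integral = F(3) - F(2) = -4*sqrt(11) + 4*sqrt(21) + 163.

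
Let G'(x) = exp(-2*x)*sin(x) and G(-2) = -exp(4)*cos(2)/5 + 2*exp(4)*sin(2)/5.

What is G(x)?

G(x) = -2*exp(-2*x)*sin(x)/5 - exp(-2*x)*cos(x)/5

Whatever form G(x) takes, its d/dx must return the stated G'(x).
A general antiderivative is -2*exp(-2*x)*sin(x)/5 - exp(-2*x)*cos(x)/5 + C.
The condition gives C = -exp(4)*cos(2)/5 + 2*exp(4)*sin(2)/5 - (-exp(4)*cos(2)/5 + 2*exp(4)*sin(2)/5) = 0.
So G(x) = -2*exp(-2*x)*sin(x)/5 - exp(-2*x)*cos(x)/5.
Check: d/dx[-2*exp(-2*x)*sin(x)/5 - exp(-2*x)*cos(x)/5] = exp(-2*x)*sin(x) = G'(x).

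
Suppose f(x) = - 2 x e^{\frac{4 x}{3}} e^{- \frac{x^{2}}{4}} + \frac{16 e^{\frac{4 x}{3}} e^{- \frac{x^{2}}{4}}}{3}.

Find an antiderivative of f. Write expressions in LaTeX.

An antiderivative is F(x) = 4 e^{\frac{4 x}{3}} e^{- \frac{x^{2}}{4}}.

f matches the chain-rule pattern g'(h)*h' with inner function h(x) = - \frac{x^{2}}{4} + \frac{4 x}{3}; substituting u = h(x) collapses the integral.
Check: d/dx[4 e^{\frac{4 x}{3}} e^{- \frac{x^{2}}{4}}] = \frac{\left(- 6 x e^{\frac{4 x}{3}} + 16 e^{\frac{4 x}{3}}\right) e^{- \frac{x^{2}}{4}}}{3}, which equals f(x).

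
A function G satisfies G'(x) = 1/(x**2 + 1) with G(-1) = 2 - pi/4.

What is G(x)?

G(x) = atan(x) + 2

Recover the given G'(x) by differentiating a candidate G(x); any mismatch rules it out.
A general antiderivative is atan(x) + C.
The condition gives C = 2 - pi/4 - (-pi/4) = 2.
So G(x) = atan(x) + 2.
Check: d/dx[atan(x) + 2] = 1/(x**2 + 1) = G'(x).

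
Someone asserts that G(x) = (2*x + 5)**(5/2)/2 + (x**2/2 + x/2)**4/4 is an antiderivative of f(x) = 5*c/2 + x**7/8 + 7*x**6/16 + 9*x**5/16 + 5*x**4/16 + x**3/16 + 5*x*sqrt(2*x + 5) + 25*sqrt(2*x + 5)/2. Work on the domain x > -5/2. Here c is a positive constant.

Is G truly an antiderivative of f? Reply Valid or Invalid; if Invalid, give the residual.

Invalid: d/dx[G] - f = -5*c/2, which is not 0.

d/dx[G] = x**7/8 + 7*x**6/16 + 9*x**5/16 + 5*x**4/16 + x**3/16 + 5*x*sqrt(2*x + 5) + 25*sqrt(2*x + 5)/2
d/dx[G] - f(x) = -5*c/2 != 0.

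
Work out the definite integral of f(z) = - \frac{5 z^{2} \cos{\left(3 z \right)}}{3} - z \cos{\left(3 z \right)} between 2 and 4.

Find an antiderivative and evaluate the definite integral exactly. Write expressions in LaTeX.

The integrand splits into summands that can be handled one at a time.
F(z) = - \frac{5 z^{2} \sin{\left(3 z \right)}}{9} - \frac{z \sin{\left(3 z \right)}}{3} - \frac{10 z \cos{\left(3 z \right)}}{27} + \frac{10 \sin{\left(3 z \right)}}{81} - \frac{\cos{\left(3 z \right)}}{9} is an antiderivative of f.
Check: d/dz[- \frac{5 z^{2} \sin{\left(3 z \right)}}{9} - \frac{z \sin{\left(3 z \right)}}{3} - \frac{10 z \cos{\left(3 z \right)}}{27} + \frac{10 \sin{\left(3 z \right)}}{81} - \frac{\cos{\left(3 z \right)}}{9}] = - \frac{5 z^{2} \cos{\left(3 z \right)}}{3} - z \cos{\left(3 z \right)} = f(z).
F(4) = - \frac{43 \cos{\left(12 \right)}}{27} - \frac{818 \sin{\left(12 \right)}}{81}; F(2) = - \frac{23 \cos{\left(6 \right)}}{27} - \frac{224 \sin{\left(6 \right)}}{81}.
Integral = F(4) - F(2) = - \frac{43 \cos{\left(12 \right)}}{27} + \frac{224 \sin{\left(6 \right)}}{81} + \frac{23 \cos{\left(6 \right)}}{27} - \frac{818 \sin{\left(12 \right)}}{81}.

Antiderivative: F(z) = - \frac{5 z^{2} \sin{\left(3 z \right)}}{9} - \frac{z \sin{\left(3 z \right)}}{3} - \frac{10 z \cos{\left(3 z \right)}}{27} + \frac{10 \sin{\left(3 z \right)}}{81} - \frac{\cos{\left(3 z \right)}}{9}; value = - \frac{43 \cos{\left(12 \right)}}{27} + \frac{224 \sin{\left(6 \right)}}{81} + \frac{23 \cos{\left(6 \right)}}{27} - \frac{818 \sin{\left(12 \right)}}{81}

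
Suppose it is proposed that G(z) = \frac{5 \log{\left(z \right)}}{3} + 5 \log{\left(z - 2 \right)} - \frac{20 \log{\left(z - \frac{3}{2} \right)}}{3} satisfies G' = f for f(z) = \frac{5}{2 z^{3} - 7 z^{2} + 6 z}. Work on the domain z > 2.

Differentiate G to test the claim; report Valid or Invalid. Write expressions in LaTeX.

Invalid: d/dz[G] - f = \frac{5}{2 z^{3} - 7 z^{2} + 6 z}, which is not 0.

d/dz[G] = \frac{10}{2 z^{3} - 7 z^{2} + 6 z}
d/dz[G] - f(z) = \frac{5}{2 z^{3} - 7 z^{2} + 6 z} != 0.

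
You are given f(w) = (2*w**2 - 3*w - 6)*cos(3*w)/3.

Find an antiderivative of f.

Any candidate F(w) must reproduce f(w) exactly when differentiated.
Check: d/dw[2*w**2*sin(3*w)/9 - w*sin(3*w)/3 + 4*w*cos(3*w)/27 - 58*sin(3*w)/81 - cos(3*w)/9] = 2*w**2*cos(3*w)/3 - w*cos(3*w) - 2*cos(3*w), which equals f(w).

An antiderivative is F(w) = 2*w**2*sin(3*w)/9 - w*sin(3*w)/3 + 4*w*cos(3*w)/27 - 58*sin(3*w)/81 - cos(3*w)/9.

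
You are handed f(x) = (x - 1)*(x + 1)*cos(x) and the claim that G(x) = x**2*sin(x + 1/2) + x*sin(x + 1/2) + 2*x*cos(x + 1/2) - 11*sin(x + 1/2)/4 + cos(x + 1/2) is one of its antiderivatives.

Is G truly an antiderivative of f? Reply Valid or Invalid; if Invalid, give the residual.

d/dx[G] = x**2*cos(x + 1/2) + x*cos(x + 1/2) - 3*cos(x + 1/2)/4
d/dx[G] - f(x) = -x**2*cos(x) + x**2*cos(x + 1/2) + x*cos(x + 1/2) + cos(x) - 3*cos(x + 1/2)/4 != 0.

Invalid: d/dx[G] - f = -x**2*cos(x) + x**2*cos(x + 1/2) + x*cos(x + 1/2) + cos(x) - 3*cos(x + 1/2)/4, which is not 0.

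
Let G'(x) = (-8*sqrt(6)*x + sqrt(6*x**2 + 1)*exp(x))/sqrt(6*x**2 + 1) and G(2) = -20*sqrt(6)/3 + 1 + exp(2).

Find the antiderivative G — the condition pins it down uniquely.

Check a candidate G(x) by differentiating: d/dx[G] must match the given G'(x).
A general antiderivative is -4*sqrt(4*x**2 + 2/3) + exp(x) + C.
The condition gives C = -20*sqrt(6)/3 + 1 + exp(2) - (-20*sqrt(6)/3 + exp(2)) = 1.
So G(x) = (-4*sqrt(6)*sqrt(6*x**2 + 1) + 3*exp(x) + 3)/3.
Check: d/dx[(-4*sqrt(6)*sqrt(6*x**2 + 1) + 3*exp(x) + 3)/3] = (-8*sqrt(6)*x + sqrt(6*x**2 + 1)*exp(x))/sqrt(6*x**2 + 1) = G'(x).

G(x) = (-4*sqrt(6)*sqrt(6*x**2 + 1) + 3*exp(x) + 3)/3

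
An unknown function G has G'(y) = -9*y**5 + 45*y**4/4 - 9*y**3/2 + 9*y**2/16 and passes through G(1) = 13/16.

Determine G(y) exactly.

G'(y) matches the chain-rule pattern g'(h)*h' with inner function h(y) = -y**2 + y/2; substituting u = h(y) collapses the integral.
A general antiderivative is 3*(-y**2 + y/2)**3/2 + C.
The condition gives C = 13/16 - (-3/16) = 1.
So G(y) = -3*y**6/2 + 9*y**5/4 - 9*y**4/8 + 3*y**3/16 + 1.
Check: d/dy[-3*y**6/2 + 9*y**5/4 - 9*y**4/8 + 3*y**3/16 + 1] = -9*y**5 + 45*y**4/4 - 9*y**3/2 + 9*y**2/16 = G'(y).

G(y) = -3*y**6/2 + 9*y**5/4 - 9*y**4/8 + 3*y**3/16 + 1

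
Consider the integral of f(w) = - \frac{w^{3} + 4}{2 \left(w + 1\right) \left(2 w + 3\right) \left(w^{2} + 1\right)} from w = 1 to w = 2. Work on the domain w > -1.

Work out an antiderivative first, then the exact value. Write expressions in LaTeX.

Factor the denominator (2 \left(w + 1\right) \left(2 w + 3\right) \left(w^{2} + 1\right)) and decompose: f = \frac{21 w + 1}{52 \left(w^{2} + 1\right)} + \frac{5}{26 \left(2 w + 3\right)} - \frac{3}{4 \left(w + 1\right)}; each piece integrates to a log, atan, or power term.
F(w) = - \frac{3 \log{\left(w + 1 \right)}}{4} + \frac{5 \log{\left(w + \frac{3}{2} \right)}}{52} + \frac{21 \log{\left(w^{2} + 1 \right)}}{104} + \frac{\operatorname{atan}{\left(w \right)}}{52} is an antiderivative of f.
Check: d/dw[- \frac{3 \log{\left(w + 1 \right)}}{4} + \frac{5 \log{\left(w + \frac{3}{2} \right)}}{52} + \frac{21 \log{\left(w^{2} + 1 \right)}}{104} + \frac{\operatorname{atan}{\left(w \right)}}{52}] = \frac{- w^{3} - 4}{4 w^{4} + 10 w^{3} + 10 w^{2} + 10 w + 6}, which equals f(w).
F(2) = - \frac{3 \log{\left(3 \right)}}{4} + \frac{\operatorname{atan}{\left(2 \right)}}{52} + \frac{5 \log{\left(\frac{7}{2} \right)}}{52} + \frac{21 \log{\left(5 \right)}}{104}; F(1) = - \frac{57 \log{\left(2 \right)}}{104} + \frac{\pi}{208} + \frac{5 \log{\left(\frac{5}{2} \right)}}{52}.
Integral = F(2) - F(1) = - \frac{3 \log{\left(3 \right)}}{4} - \frac{5 \log{\left(\frac{5}{2} \right)}}{52} - \frac{\pi}{208} + \frac{\operatorname{atan}{\left(2 \right)}}{52} + \frac{5 \log{\left(\frac{7}{2} \right)}}{52} + \frac{21 \log{\left(5 \right)}}{104} + \frac{57 \log{\left(2 \right)}}{104}.

Antiderivative: F(w) = - \frac{3 \log{\left(w + 1 \right)}}{4} + \frac{5 \log{\left(w + \frac{3}{2} \right)}}{52} + \frac{21 \log{\left(w^{2} + 1 \right)}}{104} + \frac{\operatorname{atan}{\left(w \right)}}{52}; value = - \frac{3 \log{\left(3 \right)}}{4} - \frac{5 \log{\left(\frac{5}{2} \right)}}{52} - \frac{\pi}{208} + \frac{\operatorname{atan}{\left(2 \right)}}{52} + \frac{5 \log{\left(\frac{7}{2} \right)}}{52} + \frac{21 \log{\left(5 \right)}}{104} + \frac{57 \log{\left(2 \right)}}{104}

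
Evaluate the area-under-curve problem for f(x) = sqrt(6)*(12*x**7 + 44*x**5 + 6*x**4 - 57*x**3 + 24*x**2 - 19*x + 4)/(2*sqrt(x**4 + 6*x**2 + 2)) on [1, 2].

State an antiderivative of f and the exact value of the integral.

f has the shape u'v + uv' for u = -3*sqrt(2*x**4/3 + 4*x**2 + 4/3) and v = -x**4 + 2*x**2 - x + 1/4 — it is the derivative of the product u*v.
F(x) = sqrt(6)*sqrt(x**4 + 6*x**2 + 2)*(4*x**4 - 8*x**2 + 4*x - 1)/4 is an antiderivative of f.
Check: d/dx[sqrt(6)*sqrt(x**4 + 6*x**2 + 2)*(4*x**4 - 8*x**2 + 4*x - 1)/4] = (12*sqrt(6)*x**7 + 44*sqrt(6)*x**5 + 6*sqrt(6)*x**4 - 57*sqrt(6)*x**3 + 24*sqrt(6)*x**2 - 19*sqrt(6)*x + 4*sqrt(6))/(2*sqrt(x**4 + 6*x**2 + 2)), which equals f(x).
F(2) = 117*sqrt(7)/2; F(1) = -3*sqrt(6)/4.
Integral = F(2) - F(1) = 3*sqrt(6)/4 + 117*sqrt(7)/2.

Antiderivative: F(x) = sqrt(6)*sqrt(x**4 + 6*x**2 + 2)*(4*x**4 - 8*x**2 + 4*x - 1)/4; value = 3*sqrt(6)/4 + 117*sqrt(7)/2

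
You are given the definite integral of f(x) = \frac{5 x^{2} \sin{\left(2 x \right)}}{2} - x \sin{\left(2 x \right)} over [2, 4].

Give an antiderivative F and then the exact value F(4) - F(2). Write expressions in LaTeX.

Antiderivative: F(x) = - \frac{5 x^{2} \cos{\left(2 x \right)}}{4} + \frac{5 x \sin{\left(2 x \right)}}{4} + \frac{x \cos{\left(2 x \right)}}{2} - \frac{\sin{\left(2 x \right)}}{4} + \frac{5 \cos{\left(2 x \right)}}{8}; value = \frac{27 \cos{\left(4 \right)}}{8} - \frac{9 \sin{\left(4 \right)}}{4} - \frac{139 \cos{\left(8 \right)}}{8} + \frac{19 \sin{\left(8 \right)}}{4}

Integrate term by term and add the pieces.
F(x) = - \frac{5 x^{2} \cos{\left(2 x \right)}}{4} + \frac{5 x \sin{\left(2 x \right)}}{4} + \frac{x \cos{\left(2 x \right)}}{2} - \frac{\sin{\left(2 x \right)}}{4} + \frac{5 \cos{\left(2 x \right)}}{8} is an antiderivative of f.
Check: d/dx[- \frac{5 x^{2} \cos{\left(2 x \right)}}{4} + \frac{5 x \sin{\left(2 x \right)}}{4} + \frac{x \cos{\left(2 x \right)}}{2} - \frac{\sin{\left(2 x \right)}}{4} + \frac{5 \cos{\left(2 x \right)}}{8}] = \frac{5 x^{2} \sin{\left(2 x \right)}}{2} - x \sin{\left(2 x \right)} = f(x).
F(4) = - \frac{139 \cos{\left(8 \right)}}{8} + \frac{19 \sin{\left(8 \right)}}{4}; F(2) = \frac{9 \sin{\left(4 \right)}}{4} - \frac{27 \cos{\left(4 \right)}}{8}.
Integral = F(4) - F(2) = \frac{27 \cos{\left(4 \right)}}{8} - \frac{9 \sin{\left(4 \right)}}{4} - \frac{139 \cos{\left(8 \right)}}{8} + \frac{19 \sin{\left(8 \right)}}{4}.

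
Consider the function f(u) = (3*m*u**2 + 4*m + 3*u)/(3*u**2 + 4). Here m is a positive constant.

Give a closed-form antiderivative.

Since d/du undoes antidifferentiation here, F'(u) = f(u) is required of F(u).
Check: d/du[(2*m*u + log(3*u**2/2 + 2))/2] = (3*m*u**2 + 4*m + 3*u)/(3*u**2 + 4) = f(u).

An antiderivative is F(u) = (2*m*u + log(3*u**2/2 + 2))/2.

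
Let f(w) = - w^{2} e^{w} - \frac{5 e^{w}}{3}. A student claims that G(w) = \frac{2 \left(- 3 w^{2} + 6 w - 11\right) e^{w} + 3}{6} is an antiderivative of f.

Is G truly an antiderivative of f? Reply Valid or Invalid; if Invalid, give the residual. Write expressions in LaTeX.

d/dw[G] = - w^{2} e^{w} - \frac{5 e^{w}}{3}
This equals f(w) exactly, so the claim holds.

Valid - the claim checks out under differentiation.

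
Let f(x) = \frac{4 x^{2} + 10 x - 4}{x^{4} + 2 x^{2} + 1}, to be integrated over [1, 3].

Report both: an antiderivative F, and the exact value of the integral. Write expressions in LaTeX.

f has the shape u'v + uv' for u = \frac{1}{x^{2} + 1} and v = - 4 x - 5 — it is the derivative of the product u*v.
F(x) = \frac{- 4 x - 5}{x^{2} + 1} is an antiderivative of f.
Check: d/dx[\frac{- 4 x - 5}{x^{2} + 1}] = \frac{4 x^{2} + 10 x - 4}{x^{4} + 2 x^{2} + 1} = f(x).
F(3) = - \frac{17}{10}; F(1) = - \frac{9}{2}.
Integral = F(3) - F(1) = \frac{14}{5}.

Antiderivative: F(x) = \frac{- 4 x - 5}{x^{2} + 1}; value = \frac{14}{5}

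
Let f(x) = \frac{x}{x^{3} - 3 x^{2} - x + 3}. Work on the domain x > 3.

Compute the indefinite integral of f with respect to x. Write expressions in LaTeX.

F(x) = \frac{3 \log{\left(x - 3 \right)}}{8} - \frac{\log{\left(x - 1 \right)}}{4} - \frac{\log{\left(x + 1 \right)}}{8} + C

Factor the denominator (\left(x - 3\right) \left(x - 1\right) \left(x + 1\right)) and decompose: f = - \frac{1}{8 \left(x + 1\right)} - \frac{1}{4 \left(x - 1\right)} + \frac{3}{8 \left(x - 3\right)}; each piece integrates to a log, atan, or power term.
Check: d/dx[\frac{3 \log{\left(x - 3 \right)}}{8} - \frac{\log{\left(x - 1 \right)}}{4} - \frac{\log{\left(x + 1 \right)}}{8}] = \frac{x}{x^{3} - 3 x^{2} - x + 3} = f(x).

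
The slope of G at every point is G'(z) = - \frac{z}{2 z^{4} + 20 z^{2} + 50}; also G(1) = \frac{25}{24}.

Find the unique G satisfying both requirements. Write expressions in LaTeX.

G(z) = \frac{4 z^{2} + 21}{4 \left(z^{2} + 5\right)}

The substitution u = z^{2} + 5 works: G'(z) is exactly (dG/du)*(du/dz) for that inner function.
A general antiderivative is \frac{1}{4 \left(z^{2} + 5\right)} + C.
The condition gives C = \frac{25}{24} - (\frac{1}{24}) = 1.
So G(z) = \frac{4 z^{2} + 21}{4 \left(z^{2} + 5\right)}.
Check: d/dz[\frac{4 z^{2} + 21}{4 \left(z^{2} + 5\right)}] = - \frac{z}{2 z^{4} + 20 z^{2} + 50} = G'(z).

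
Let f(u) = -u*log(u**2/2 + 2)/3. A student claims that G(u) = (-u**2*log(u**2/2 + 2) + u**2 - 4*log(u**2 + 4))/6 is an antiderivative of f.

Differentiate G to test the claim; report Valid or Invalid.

d/du[G] = -u*log(u**2/2 + 2)/3
This equals f(u) exactly, so the claim holds.

Valid - the claim checks out under differentiation.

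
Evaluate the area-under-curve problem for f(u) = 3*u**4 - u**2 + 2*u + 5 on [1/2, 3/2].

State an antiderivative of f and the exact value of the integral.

Antiderivative: F(u) = 3*u**5/5 - u**3/3 + u**2 + 5*u; value = 2509/240

The integrand splits into summands that can be handled one at a time.
F(u) = 3*u**5/5 - u**3/3 + u**2 + 5*u is an antiderivative of f.
Check: d/du[3*u**5/5 - u**3/3 + u**2 + 5*u] = 3*u**4 - u**2 + 2*u + 5 = f(u).
F(3/2) = 2109/160; F(1/2) = 1309/480.
Integral = F(3/2) - F(1/2) = 2509/240.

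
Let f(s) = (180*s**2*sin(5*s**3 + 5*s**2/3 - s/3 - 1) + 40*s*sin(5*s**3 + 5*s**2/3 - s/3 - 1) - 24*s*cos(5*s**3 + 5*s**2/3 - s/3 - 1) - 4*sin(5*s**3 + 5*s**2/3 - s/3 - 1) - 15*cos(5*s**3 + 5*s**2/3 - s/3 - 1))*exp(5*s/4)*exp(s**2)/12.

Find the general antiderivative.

f has the shape u'v + uv' for u = -cos(5*s**3 + 5*s**2/3 - s/3 - 1) and v = exp(s**2 + 5*s/4) — it is the derivative of the product u*v.
Check: d/ds[-exp(5*s/4)*exp(s**2)*cos(5*s**3 + 5*s**2/3 - s/3 - 1)] = 15*s**2*exp(5*s/4)*exp(s**2)*sin(5*s**3 + 5*s**2/3 - s/3 - 1) + 10*s*exp(5*s/4)*exp(s**2)*sin(5*s**3 + 5*s**2/3 - s/3 - 1)/3 - 2*s*exp(5*s/4)*exp(s**2)*cos(5*s**3 + 5*s**2/3 - s/3 - 1) - exp(5*s/4)*exp(s**2)*sin(5*s**3 + 5*s**2/3 - s/3 - 1)/3 - 5*exp(5*s/4)*exp(s**2)*cos(5*s**3 + 5*s**2/3 - s/3 - 1)/4, which equals f(s).

F(s) = -exp(5*s/4)*exp(s**2)*cos(5*s**3 + 5*s**2/3 - s/3 - 1) + C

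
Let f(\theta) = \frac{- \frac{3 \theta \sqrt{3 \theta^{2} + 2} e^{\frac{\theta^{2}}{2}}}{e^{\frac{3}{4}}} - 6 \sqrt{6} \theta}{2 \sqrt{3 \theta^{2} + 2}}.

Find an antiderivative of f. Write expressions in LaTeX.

An antiderivative is F(\theta) = \frac{\sqrt{3} \left(- 6 \sqrt{2} \sqrt{3 \theta^{2} + 2} - \frac{3 \sqrt{3} e^{\frac{\theta^{2}}{2}}}{e^{\frac{3}{4}}}\right)}{6}.

A candidate is checked by its d/d\theta: the result must match f(\theta).
Check: d/d\theta[\frac{\sqrt{3} \left(- 6 \sqrt{2} \sqrt{3 \theta^{2} + 2} - \frac{3 \sqrt{3} e^{\frac{\theta^{2}}{2}}}{e^{\frac{3}{4}}}\right)}{6}] = \frac{- 3 \theta \sqrt{3 \theta^{2} + 2} e^{\frac{\theta^{2}}{2}} - 6 \sqrt{6} \theta e^{\frac{3}{4}}}{2 \sqrt{3 \theta^{2} + 2} e^{\frac{3}{4}}}, which equals f(\theta).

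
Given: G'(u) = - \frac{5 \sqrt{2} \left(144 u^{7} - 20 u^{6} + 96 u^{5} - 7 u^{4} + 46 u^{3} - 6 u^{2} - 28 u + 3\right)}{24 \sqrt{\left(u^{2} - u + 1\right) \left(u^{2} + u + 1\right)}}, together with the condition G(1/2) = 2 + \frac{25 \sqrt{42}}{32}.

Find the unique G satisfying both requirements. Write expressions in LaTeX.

G(u) = - \frac{120 \sqrt{2} u^{4} \sqrt{u^{4} + u^{2} + 1} - 20 \sqrt{2} u^{3} \sqrt{u^{4} + u^{2} + 1} - 30 \sqrt{2} u^{2} \sqrt{u^{4} + u^{2} + 1} + 15 \sqrt{2} u \sqrt{u^{4} + u^{2} + 1} - 80 \sqrt{2} \sqrt{u^{4} + u^{2} + 1} - 48}{24}

G'(u) has the shape v'r + vr' for v = - \frac{5 \sqrt{2 u^{4} + 2 u^{2} + 2}}{2} and r = 2 u^{4} - \frac{u^{3}}{3} - \frac{u^{2}}{2} + \frac{u}{4} - \frac{4}{3} — it is the derivative of the product v*r.
A general antiderivative is - \frac{5 \sqrt{2 u^{4} + 2 u^{2} + 2} \left(2 u^{4} - \frac{u^{3}}{3} - \frac{u^{2}}{2} + \frac{u}{4} - \frac{4}{3}\right)}{2} + C.
The condition gives C = 2 + \frac{25 \sqrt{42}}{32} - (\frac{25 \sqrt{42}}{32}) = 2.
So G(u) = - \frac{120 \sqrt{2} u^{4} \sqrt{u^{4} + u^{2} + 1} - 20 \sqrt{2} u^{3} \sqrt{u^{4} + u^{2} + 1} - 30 \sqrt{2} u^{2} \sqrt{u^{4} + u^{2} + 1} + 15 \sqrt{2} u \sqrt{u^{4} + u^{2} + 1} - 80 \sqrt{2} \sqrt{u^{4} + u^{2} + 1} - 48}{24}.
Check: d/du[- \frac{120 \sqrt{2} u^{4} \sqrt{u^{4} + u^{2} + 1} - 20 \sqrt{2} u^{3} \sqrt{u^{4} + u^{2} + 1} - 30 \sqrt{2} u^{2} \sqrt{u^{4} + u^{2} + 1} + 15 \sqrt{2} u \sqrt{u^{4} + u^{2} + 1} - 80 \sqrt{2} \sqrt{u^{4} + u^{2} + 1} - 48}{24}] = \frac{- 720 \sqrt{2} u^{7} + 100 \sqrt{2} u^{6} - 480 \sqrt{2} u^{5} + 35 \sqrt{2} u^{4} - 230 \sqrt{2} u^{3} + 30 \sqrt{2} u^{2} + 140 \sqrt{2} u - 15 \sqrt{2}}{24 \sqrt{u^{4} + u^{2} + 1}}, which equals G'(u).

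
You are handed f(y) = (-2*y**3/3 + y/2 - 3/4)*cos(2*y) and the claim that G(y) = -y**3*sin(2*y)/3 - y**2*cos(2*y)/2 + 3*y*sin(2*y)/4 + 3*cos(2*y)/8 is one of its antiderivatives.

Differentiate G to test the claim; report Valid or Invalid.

Invalid: d/dy[G] - f = 3*cos(2*y)/4, which is not 0.

d/dy[G] = -2*y**3*cos(2*y)/3 + y*cos(2*y)/2
d/dy[G] - f(y) = 3*cos(2*y)/4 != 0.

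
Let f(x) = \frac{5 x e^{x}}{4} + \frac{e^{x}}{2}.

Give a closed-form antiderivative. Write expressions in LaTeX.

An antiderivative is F(x) = \frac{\left(5 x - 3\right) e^{x}}{4}.

f has the shape u'v + uv' for u = \frac{5 x}{4} - \frac{3}{4} and v = e^{x} — it is the derivative of the product u*v.
Check: d/dx[\frac{\left(5 x - 3\right) e^{x}}{4}] = \frac{5 x e^{x}}{4} + \frac{e^{x}}{2} = f(x).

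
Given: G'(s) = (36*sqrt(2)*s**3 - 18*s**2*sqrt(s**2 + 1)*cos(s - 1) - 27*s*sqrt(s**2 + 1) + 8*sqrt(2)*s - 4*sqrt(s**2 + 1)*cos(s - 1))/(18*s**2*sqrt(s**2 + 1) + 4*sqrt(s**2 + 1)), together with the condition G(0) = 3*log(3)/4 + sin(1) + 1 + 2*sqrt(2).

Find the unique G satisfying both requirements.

Recover the given G'(s) by differentiating a candidate G(s); any mismatch rules it out.
A general antiderivative is 2*sqrt(2*s**2 + 2) - 3*log(3*s**2/2 + 1/3)/4 - sin(s - 1) + C.
The condition gives C = 3*log(3)/4 + sin(1) + 1 + 2*sqrt(2) - (3*log(3)/4 + sin(1) + 2*sqrt(2)) = 1.
So G(s) = 2*sqrt(2)*sqrt(s**2 + 1) - 3*log(9*s**2 + 2)/4 - sin(s - 1) + 1 + 3*log(6)/4.
Check: d/ds[2*sqrt(2)*sqrt(s**2 + 1) - 3*log(9*s**2 + 2)/4 - sin(s - 1) + 1 + 3*log(6)/4] = (36*sqrt(2)*s**3 - 18*s**2*sqrt(s**2 + 1)*cos(s - 1) - 27*s*sqrt(s**2 + 1) + 8*sqrt(2)*s - 4*sqrt(s**2 + 1)*cos(s - 1))/(18*s**2*sqrt(s**2 + 1) + 4*sqrt(s**2 + 1)) = G'(s).

G(s) = 2*sqrt(2)*sqrt(s**2 + 1) - 3*log(9*s**2 + 2)/4 - sin(s - 1) + 1 + 3*log(6)/4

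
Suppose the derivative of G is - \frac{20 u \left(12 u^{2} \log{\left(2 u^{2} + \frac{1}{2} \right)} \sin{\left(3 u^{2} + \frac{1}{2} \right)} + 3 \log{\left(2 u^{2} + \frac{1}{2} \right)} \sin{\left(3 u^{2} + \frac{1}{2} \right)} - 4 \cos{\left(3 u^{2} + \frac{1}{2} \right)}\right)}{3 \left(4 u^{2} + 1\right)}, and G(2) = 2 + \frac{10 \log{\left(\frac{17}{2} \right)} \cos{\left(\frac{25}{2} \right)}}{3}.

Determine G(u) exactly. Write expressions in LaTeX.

Recognize the product-rule pattern: G'(u) = v'r + vr' with v = \frac{10 \cos{\left(3 u^{2} + \frac{1}{2} \right)}}{3}, r = \log{\left(2 u^{2} + \frac{1}{2} \right)}, so integration by parts undoes it.
A general antiderivative is \frac{10 \log{\left(2 u^{2} + \frac{1}{2} \right)} \cos{\left(3 u^{2} + \frac{1}{2} \right)}}{3} + C.
The condition gives C = 2 + \frac{10 \log{\left(\frac{17}{2} \right)} \cos{\left(\frac{25}{2} \right)}}{3} - (\frac{10 \log{\left(\frac{17}{2} \right)} \cos{\left(\frac{25}{2} \right)}}{3}) = 2.
So G(u) = \frac{2 \left(5 \log{\left(2 u^{2} + \frac{1}{2} \right)} \cos{\left(3 u^{2} + \frac{1}{2} \right)} + 3\right)}{3}.
Check: d/du[\frac{2 \left(5 \log{\left(2 u^{2} + \frac{1}{2} \right)} \cos{\left(3 u^{2} + \frac{1}{2} \right)} + 3\right)}{3}] = \frac{- 240 u^{3} \log{\left(2 u^{2} + \frac{1}{2} \right)} \sin{\left(3 u^{2} + \frac{1}{2} \right)} - 60 u \log{\left(2 u^{2} + \frac{1}{2} \right)} \sin{\left(3 u^{2} + \frac{1}{2} \right)} + 80 u \cos{\left(3 u^{2} + \frac{1}{2} \right)}}{12 u^{2} + 3}, which equals G'(u).

G(u) = \frac{2 \left(5 \log{\left(2 u^{2} + \frac{1}{2} \right)} \cos{\left(3 u^{2} + \frac{1}{2} \right)} + 3\right)}{3}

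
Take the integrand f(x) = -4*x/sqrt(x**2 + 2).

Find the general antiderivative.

f matches the chain-rule pattern g'(h)*h' with inner function h(x) = x**2 + 2; substituting u = h(x) collapses the integral.
Check: d/dx[-4*sqrt(x**2 + 2)] = -4*x/sqrt(x**2 + 2) = f(x).

F(x) = -4*sqrt(x**2 + 2) + C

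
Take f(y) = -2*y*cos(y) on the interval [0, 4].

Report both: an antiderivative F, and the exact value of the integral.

An antiderivative F(y) passes only if d/dy[F] lands on f(y) exactly.
F(y) = -2*y*sin(y) - 2*cos(y) is an antiderivative of f.
Check: d/dy[-2*y*sin(y) - 2*cos(y)] = -2*y*cos(y) = f(y).
F(4) = -2*cos(4) - 8*sin(4); F(0) = -2.
Integral = F(4) - F(0) = -2*cos(4) + 2 - 8*sin(4).

Antiderivative: F(y) = -2*y*sin(y) - 2*cos(y); value = -2*cos(4) + 2 - 8*sin(4)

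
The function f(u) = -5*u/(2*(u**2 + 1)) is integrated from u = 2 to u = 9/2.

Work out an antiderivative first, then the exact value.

f matches the chain-rule pattern g'(h)*h' with inner function h(u) = 3*u**2 + 3; substituting w = h(u) collapses the integral.
F(u) = -5*log(3*u**2 + 3)/4 is an antiderivative of f.
Check: d/du[-5*log(3*u**2 + 3)/4] = -5*u/(2*u**2 + 2), which equals f(u).
F(9/2) = -5*log(255/4)/4; F(2) = -5*log(15)/4.
Integral = F(9/2) - F(2) = -5*log(255/4)/4 + 5*log(15)/4.

Antiderivative: F(u) = -5*log(3*u**2 + 3)/4; value = -5*log(255/4)/4 + 5*log(15)/4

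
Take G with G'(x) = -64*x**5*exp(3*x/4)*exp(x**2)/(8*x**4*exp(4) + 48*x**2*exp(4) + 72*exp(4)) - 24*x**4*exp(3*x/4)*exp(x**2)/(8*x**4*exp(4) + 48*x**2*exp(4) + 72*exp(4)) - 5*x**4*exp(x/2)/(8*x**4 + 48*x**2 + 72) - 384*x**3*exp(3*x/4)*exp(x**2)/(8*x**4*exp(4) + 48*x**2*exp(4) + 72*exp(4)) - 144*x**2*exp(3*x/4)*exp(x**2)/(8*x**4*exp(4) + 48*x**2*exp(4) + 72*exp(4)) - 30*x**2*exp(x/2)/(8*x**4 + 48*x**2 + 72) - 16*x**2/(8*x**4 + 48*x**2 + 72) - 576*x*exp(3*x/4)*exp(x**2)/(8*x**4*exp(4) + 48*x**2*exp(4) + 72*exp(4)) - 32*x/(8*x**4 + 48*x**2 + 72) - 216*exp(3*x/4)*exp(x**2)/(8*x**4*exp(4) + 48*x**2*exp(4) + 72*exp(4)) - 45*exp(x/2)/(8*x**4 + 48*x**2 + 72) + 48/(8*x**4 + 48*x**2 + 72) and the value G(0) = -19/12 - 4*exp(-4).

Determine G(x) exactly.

G(x) = (-16*x**2*exp(-4)*exp(3*x/4)*exp(x**2) - 5*x**2*exp(x/2) - 4*x**2 + 8*x - 48*exp(-4)*exp(3*x/4)*exp(x**2) - 15*exp(x/2) - 4)/(4*x**2 + 12)

The integrand splits into summands that can be handled one at a time.
A general antiderivative is (x + 1)/(x**2/2 + 3/2) - 5*exp(x/2)/4 - 4*exp(x**2 + 3*x/4 - 4) + C.
The condition gives C = -19/12 - 4*exp(-4) - (-7/12 - 4*exp(-4)) = -1.
So G(x) = (-16*x**2*exp(-4)*exp(3*x/4)*exp(x**2) - 5*x**2*exp(x/2) - 4*x**2 + 8*x - 48*exp(-4)*exp(3*x/4)*exp(x**2) - 15*exp(x/2) - 4)/(4*x**2 + 12).
Check: d/dx[(-16*x**2*exp(-4)*exp(3*x/4)*exp(x**2) - 5*x**2*exp(x/2) - 4*x**2 + 8*x - 48*exp(-4)*exp(3*x/4)*exp(x**2) - 15*exp(x/2) - 4)/(4*x**2 + 12)] = (-64*x**5*exp(3*x/4)*exp(x**2) - 24*x**4*exp(3*x/4)*exp(x**2) - 5*x**4*exp(4)*exp(x/2) - 384*x**3*exp(3*x/4)*exp(x**2) - 144*x**2*exp(3*x/4)*exp(x**2) - 30*x**2*exp(4)*exp(x/2) - 16*x**2*exp(4) - 576*x*exp(3*x/4)*exp(x**2) - 32*x*exp(4) - 216*exp(3*x/4)*exp(x**2) - 45*exp(4)*exp(x/2) + 48*exp(4))/(8*x**4*exp(4) + 48*x**2*exp(4) + 72*exp(4)), which equals G'(x).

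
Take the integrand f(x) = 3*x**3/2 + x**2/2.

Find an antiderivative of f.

An antiderivative is F(x) = 3*x**4/8 + x**3/6.

The integrand splits into summands that can be handled one at a time.
Check: d/dx[3*x**4/8 + x**3/6] = 3*x**3/2 + x**2/2 = f(x).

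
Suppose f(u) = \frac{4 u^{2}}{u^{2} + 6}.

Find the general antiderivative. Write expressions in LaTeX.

F(u) = 4 u - 4 \sqrt{6} \operatorname{atan}{\left(\frac{\sqrt{6} u}{6} \right)} + C

Since d/du undoes antidifferentiation here, F'(u) = f(u) is required of F(u).
Check: d/du[4 u - 4 \sqrt{6} \operatorname{atan}{\left(\frac{\sqrt{6} u}{6} \right)}] = \frac{4 u^{2}}{u^{2} + 6} = f(u).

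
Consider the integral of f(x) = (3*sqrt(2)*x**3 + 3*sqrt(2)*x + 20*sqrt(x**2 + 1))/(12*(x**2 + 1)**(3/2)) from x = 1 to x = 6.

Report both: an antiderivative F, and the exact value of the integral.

Differentiate the proposed F(x) back; it has to land on f(x) exactly.
F(x) = sqrt(2)*sqrt(x**2 + 1)/4 + 5*atan(x)/3 is an antiderivative of f.
Check: d/dx[sqrt(2)*sqrt(x**2 + 1)/4 + 5*atan(x)/3] = (3*sqrt(2)*x**3 + 3*sqrt(2)*x + 20*sqrt(x**2 + 1))/(12*x**2*sqrt(x**2 + 1) + 12*sqrt(x**2 + 1)), which equals f(x).
F(6) = sqrt(74)/4 + 5*atan(6)/3; F(1) = 1/2 + 5*pi/12.
Integral = F(6) - F(1) = -5*pi/12 - 1/2 + sqrt(74)/4 + 5*atan(6)/3.

Antiderivative: F(x) = sqrt(2)*sqrt(x**2 + 1)/4 + 5*atan(x)/3; value = -5*pi/12 - 1/2 + sqrt(74)/4 + 5*atan(6)/3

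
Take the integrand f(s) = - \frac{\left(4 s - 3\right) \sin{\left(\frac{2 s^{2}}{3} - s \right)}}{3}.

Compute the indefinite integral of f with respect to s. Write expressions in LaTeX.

F(s) = \cos{\left(\frac{2 s^{2}}{3} - s \right)} + C

f matches the chain-rule pattern g'(h)*h' with inner function h(s) = \frac{2 s^{2}}{3} - s; substituting u = h(s) collapses the integral.
Check: d/ds[\cos{\left(\frac{2 s^{2}}{3} - s \right)}] = - \frac{4 s \sin{\left(\frac{2 s^{2}}{3} - s \right)}}{3} + \sin{\left(\frac{2 s^{2}}{3} - s \right)}, which equals f(s).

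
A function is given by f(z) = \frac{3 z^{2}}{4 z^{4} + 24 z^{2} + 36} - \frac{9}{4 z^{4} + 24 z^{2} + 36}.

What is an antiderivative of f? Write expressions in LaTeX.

An antiderivative is F(z) = - \frac{3 z}{4 z^{2} + 12}.

f has the shape u'v + uv' for u = - \frac{3 z}{4} and v = \frac{1}{z^{2} + 3} — it is the derivative of the product u*v.
Check: d/dz[- \frac{3 z}{4 z^{2} + 12}] = \frac{3 z^{2} - 9}{4 z^{4} + 24 z^{2} + 36}, which equals f(z).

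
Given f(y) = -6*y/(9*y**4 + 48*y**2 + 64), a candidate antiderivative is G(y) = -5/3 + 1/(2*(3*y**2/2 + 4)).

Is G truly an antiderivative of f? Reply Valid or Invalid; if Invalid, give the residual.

d/dy[G] = -6*y/(9*y**4 + 48*y**2 + 64)
This equals f(y) exactly, so the claim holds.

Valid. The derivative of G reproduces f.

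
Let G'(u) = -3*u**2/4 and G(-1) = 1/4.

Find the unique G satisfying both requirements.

G(u) = -u**3/4

Recover the given G'(u) by differentiating a candidate G(u); any mismatch rules it out.
A general antiderivative is -u**3/4 + C.
The condition gives C = 1/4 - (1/4) = 0.
So G(u) = -u**3/4.
Check: d/du[-u**3/4] = -3*u**2/4 = G'(u).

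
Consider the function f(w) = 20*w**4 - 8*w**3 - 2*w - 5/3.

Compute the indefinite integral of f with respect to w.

The integrand splits into summands that can be handled one at a time.
Check: d/dw[4*w**5 - 2*w**4 - w**2 - 5*w/3] = 20*w**4 - 8*w**3 - 2*w - 5/3 = f(w).

F(w) = 4*w**5 - 2*w**4 - w**2 - 5*w/3 + C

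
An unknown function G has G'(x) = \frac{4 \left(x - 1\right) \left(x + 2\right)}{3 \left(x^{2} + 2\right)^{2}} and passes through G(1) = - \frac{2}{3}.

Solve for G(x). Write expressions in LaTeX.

Recognize the product-rule pattern: G'(x) = u'v + uv' with u = \frac{1}{\frac{3 x^{2}}{2} + 3}, v = - 2 x - 1, so integration by parts undoes it.
A general antiderivative is \frac{- 2 x - 1}{\frac{3 x^{2}}{2} + 3} + C.
The condition gives C = - \frac{2}{3} - (- \frac{2}{3}) = 0.
So G(x) = \frac{2 \left(- 2 x - 1\right)}{3 \left(x^{2} + 2\right)}.
Check: d/dx[\frac{2 \left(- 2 x - 1\right)}{3 \left(x^{2} + 2\right)}] = \frac{4 x^{2} + 4 x - 8}{3 x^{4} + 12 x^{2} + 12}, which equals G'(x).

G(x) = \frac{2 \left(- 2 x - 1\right)}{3 \left(x^{2} + 2\right)}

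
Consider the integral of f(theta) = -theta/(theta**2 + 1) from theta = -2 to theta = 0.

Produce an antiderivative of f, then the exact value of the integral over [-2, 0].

f matches the chain-rule pattern g'(h)*h' with inner function h(theta) = 2*theta**2 + 2; substituting u = h(theta) collapses the integral.
F(theta) = -log(theta**2 + 1)/2 is an antiderivative of f.
Check: d/dtheta[-log(theta**2 + 1)/2] = -theta/(theta**2 + 1) = f(theta).
F(0) = 0; F(-2) = -log(5)/2.
Integral = F(0) - F(-2) = -log(2)/2 + log(10)/2.

Antiderivative: F(theta) = -log(theta**2 + 1)/2; value = -log(2)/2 + log(10)/2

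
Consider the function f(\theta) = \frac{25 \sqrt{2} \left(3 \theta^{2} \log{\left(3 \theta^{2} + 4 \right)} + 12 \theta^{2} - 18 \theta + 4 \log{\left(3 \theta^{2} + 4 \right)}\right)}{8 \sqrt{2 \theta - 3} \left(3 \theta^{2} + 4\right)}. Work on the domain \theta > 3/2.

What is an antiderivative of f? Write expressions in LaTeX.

An antiderivative is F(\theta) = \frac{25 \sqrt{2} \sqrt{2 \theta - 3} \log{\left(3 \theta^{2} + 4 \right)}}{8}.

f has the shape u'v + uv' for u = \frac{25 \sqrt{\theta - \frac{3}{2}}}{4} and v = \log{\left(3 \theta^{2} + 4 \right)} — it is the derivative of the product u*v.
Check: d/d\theta[\frac{25 \sqrt{2} \sqrt{2 \theta - 3} \log{\left(3 \theta^{2} + 4 \right)}}{8}] = \frac{75 \sqrt{2} \theta^{2} \log{\left(3 \theta^{2} + 4 \right)} + 300 \sqrt{2} \theta^{2} - 450 \sqrt{2} \theta + 100 \sqrt{2} \log{\left(3 \theta^{2} + 4 \right)}}{24 \theta^{2} \sqrt{2 \theta - 3} + 32 \sqrt{2 \theta - 3}}, which equals f(\theta).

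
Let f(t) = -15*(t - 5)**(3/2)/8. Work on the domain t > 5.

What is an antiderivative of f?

An antiderivative is F(t) = -3*t**2*sqrt(t - 5)/4 + 15*t*sqrt(t - 5)/2 - 75*sqrt(t - 5)/4.

Check any antiderivative F(t) by computing F'(t) and comparing it with f(t).
Check: d/dt[-3*t**2*sqrt(t - 5)/4 + 15*t*sqrt(t - 5)/2 - 75*sqrt(t - 5)/4] = (-15*t**2 + 150*t - 375)/(8*sqrt(t - 5)), which equals f(t).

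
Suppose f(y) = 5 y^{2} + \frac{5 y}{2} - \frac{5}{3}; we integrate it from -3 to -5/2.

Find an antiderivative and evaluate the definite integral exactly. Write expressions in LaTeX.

Antiderivative: F(y) = \frac{5 y \left(4 y^{2} + 3 y - 4\right)}{12}; value = \frac{235}{16}

Integrate term by term and add the pieces.
F(y) = \frac{5 y \left(4 y^{2} + 3 y - 4\right)}{12} is an antiderivative of f.
Check: d/dy[\frac{5 y \left(4 y^{2} + 3 y - 4\right)}{12}] = 5 y^{2} + \frac{5 y}{2} - \frac{5}{3} = f(y).
F(-5/2) = - \frac{225}{16}; F(-3) = - \frac{115}{4}.
Integral = F(-5/2) - F(-3) = \frac{235}{16}.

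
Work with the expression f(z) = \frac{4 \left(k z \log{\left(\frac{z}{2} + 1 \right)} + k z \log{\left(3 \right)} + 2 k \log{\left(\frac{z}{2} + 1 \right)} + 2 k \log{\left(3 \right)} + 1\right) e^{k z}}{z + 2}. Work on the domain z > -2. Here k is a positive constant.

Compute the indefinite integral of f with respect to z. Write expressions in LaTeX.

Recognize the product-rule pattern: f = u'v + uv' with u = 4 e^{k z}, v = \log{\left(\frac{3 z}{2} + 3 \right)}, so integration by parts undoes it.
Check: d/dz[4 e^{k z} \log{\left(\frac{3 z}{2} + 3 \right)}] = \frac{4 k z e^{k z} \log{\left(\frac{z}{2} + 1 \right)} + 4 k z e^{k z} \log{\left(3 \right)} + 8 k e^{k z} \log{\left(\frac{z}{2} + 1 \right)} + 8 k e^{k z} \log{\left(3 \right)} + 4 e^{k z}}{z + 2}, which equals f(z).

F(z) = 4 e^{k z} \log{\left(\frac{3 z}{2} + 3 \right)} + C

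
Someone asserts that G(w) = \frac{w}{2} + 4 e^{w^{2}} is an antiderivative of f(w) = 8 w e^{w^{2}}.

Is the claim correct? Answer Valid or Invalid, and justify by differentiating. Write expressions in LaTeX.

d/dw[G] = 8 w e^{w^{2}} + \frac{1}{2}
d/dw[G] - f(w) = \frac{1}{2} != 0.

Invalid: d/dw[G] - f = \frac{1}{2}, which is not 0.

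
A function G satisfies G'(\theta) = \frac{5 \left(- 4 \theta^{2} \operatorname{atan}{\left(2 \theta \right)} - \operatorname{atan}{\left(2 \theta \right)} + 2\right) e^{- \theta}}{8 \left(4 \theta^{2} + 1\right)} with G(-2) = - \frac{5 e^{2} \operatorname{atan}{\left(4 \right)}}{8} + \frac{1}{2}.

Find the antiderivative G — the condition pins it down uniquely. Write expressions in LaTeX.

G(\theta) = \frac{\left(4 e^{\theta} + 5 \operatorname{atan}{\left(2 \theta \right)}\right) e^{- \theta}}{8}

G'(\theta) has the shape u'v + uv' for u = \frac{5 \operatorname{atan}{\left(2 \theta \right)}}{8} and v = e^{- \theta} — it is the derivative of the product u*v.
A general antiderivative is \frac{5 e^{- \theta} \operatorname{atan}{\left(2 \theta \right)}}{8} + C.
The condition gives C = - \frac{5 e^{2} \operatorname{atan}{\left(4 \right)}}{8} + \frac{1}{2} - (- \frac{5 e^{2} \operatorname{atan}{\left(4 \right)}}{8}) = \frac{1}{2}.
So G(\theta) = \frac{\left(4 e^{\theta} + 5 \operatorname{atan}{\left(2 \theta \right)}\right) e^{- \theta}}{8}.
Check: d/d\theta[\frac{\left(4 e^{\theta} + 5 \operatorname{atan}{\left(2 \theta \right)}\right) e^{- \theta}}{8}] = \frac{- 20 \theta^{2} \operatorname{atan}{\left(2 \theta \right)} - 5 \operatorname{atan}{\left(2 \theta \right)} + 10}{32 \theta^{2} e^{\theta} + 8 e^{\theta}}, which equals G'(\theta).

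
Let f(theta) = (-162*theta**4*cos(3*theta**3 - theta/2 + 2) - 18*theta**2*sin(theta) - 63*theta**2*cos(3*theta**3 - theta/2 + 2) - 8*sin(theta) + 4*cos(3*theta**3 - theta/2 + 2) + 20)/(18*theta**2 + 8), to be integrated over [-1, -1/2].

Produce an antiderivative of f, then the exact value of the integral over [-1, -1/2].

Differentiate the proposed F(theta) back; it has to land on f(theta) exactly.
F(theta) = (-3*sin(3*theta**3 - theta/2 + 2) + 3*cos(theta) + 5*atan(3*theta/2))/3 is an antiderivative of f.
Check: d/dtheta[(-3*sin(3*theta**3 - theta/2 + 2) + 3*cos(theta) + 5*atan(3*theta/2))/3] = (-162*theta**4*cos(3*theta**3 - theta/2 + 2) - 18*theta**2*sin(theta) - 63*theta**2*cos(3*theta**3 - theta/2 + 2) - 8*sin(theta) + 4*cos(3*theta**3 - theta/2 + 2) + 20)/(18*theta**2 + 8) = f(theta).
F(-1/2) = -5*atan(3/4)/3 - sin(15/8) + cos(1/2); F(-1) = -5*atan(3/2)/3 + sin(1/2) + cos(1).
Integral = F(-1/2) - F(-1) = -5*atan(3/4)/3 - sin(15/8) - cos(1) - sin(1/2) + cos(1/2) + 5*atan(3/2)/3.

Antiderivative: F(theta) = (-3*sin(3*theta**3 - theta/2 + 2) + 3*cos(theta) + 5*atan(3*theta/2))/3; value = -5*atan(3/4)/3 - sin(15/8) - cos(1) - sin(1/2) + cos(1/2) + 5*atan(3/2)/3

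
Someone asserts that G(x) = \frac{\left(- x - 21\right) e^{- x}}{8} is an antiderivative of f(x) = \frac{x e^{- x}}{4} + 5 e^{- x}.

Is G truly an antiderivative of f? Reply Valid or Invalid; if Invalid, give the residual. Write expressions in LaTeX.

d/dx[G] = \frac{\left(x + 20\right) e^{- x}}{8}
d/dx[G] - f(x) = \frac{\left(- x - 20\right) e^{- x}}{8} != 0.

Invalid: d/dx[G] - f = \frac{\left(- x - 20\right) e^{- x}}{8}, which is not 0.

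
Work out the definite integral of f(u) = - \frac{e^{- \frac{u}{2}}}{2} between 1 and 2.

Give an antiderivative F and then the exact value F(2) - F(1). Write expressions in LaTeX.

For F(u) to be correct the identity F'(u) - f(u) = 0 must hold.
F(u) = e^{- \frac{u}{2}} is an antiderivative of f.
Check: d/du[e^{- \frac{u}{2}}] = - \frac{e^{- \frac{u}{2}}}{2} = f(u).
F(2) = e^{-1}; F(1) = e^{- \frac{1}{2}}.
Integral = F(2) - F(1) = - \frac{1}{e^{\frac{1}{2}}} + e^{-1}.

Antiderivative: F(u) = e^{- \frac{u}{2}}; value = - \frac{1}{e^{\frac{1}{2}}} + e^{-1}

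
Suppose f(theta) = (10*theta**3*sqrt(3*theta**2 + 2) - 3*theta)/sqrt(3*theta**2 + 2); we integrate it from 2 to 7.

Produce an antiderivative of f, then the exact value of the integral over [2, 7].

Antiderivative: F(theta) = 5*theta**4/2 - sqrt(3*theta**2 + 2); value = -sqrt(149) + sqrt(14) + 11925/2

A first test for any F(theta): its theta-derivative must equal f(theta) identically.
F(theta) = 5*theta**4/2 - sqrt(3*theta**2 + 2) is an antiderivative of f.
Check: d/dtheta[5*theta**4/2 - sqrt(3*theta**2 + 2)] = (10*theta**3*sqrt(3*theta**2 + 2) - 3*theta)/sqrt(3*theta**2 + 2) = f(theta).
F(7) = 12005/2 - sqrt(149); F(2) = 40 - sqrt(14).
Integral = F(7) - F(2) = -sqrt(149) + sqrt(14) + 11925/2.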